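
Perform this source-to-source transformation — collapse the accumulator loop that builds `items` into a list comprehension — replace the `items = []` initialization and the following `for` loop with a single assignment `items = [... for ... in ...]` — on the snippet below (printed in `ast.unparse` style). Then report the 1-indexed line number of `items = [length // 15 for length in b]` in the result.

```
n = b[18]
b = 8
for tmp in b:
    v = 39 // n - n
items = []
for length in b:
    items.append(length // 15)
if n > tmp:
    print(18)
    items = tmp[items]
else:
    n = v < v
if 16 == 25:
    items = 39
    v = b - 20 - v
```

Transformed code:
n = b[18]
b = 8
for tmp in b:
    v = 39 // n - n
items = [length // 15 for length in b]
if n > tmp:
    print(18)
    items = tmp[items]
else:
    n = v < v
if 16 == 25:
    items = 39
    v = b - 20 - v

5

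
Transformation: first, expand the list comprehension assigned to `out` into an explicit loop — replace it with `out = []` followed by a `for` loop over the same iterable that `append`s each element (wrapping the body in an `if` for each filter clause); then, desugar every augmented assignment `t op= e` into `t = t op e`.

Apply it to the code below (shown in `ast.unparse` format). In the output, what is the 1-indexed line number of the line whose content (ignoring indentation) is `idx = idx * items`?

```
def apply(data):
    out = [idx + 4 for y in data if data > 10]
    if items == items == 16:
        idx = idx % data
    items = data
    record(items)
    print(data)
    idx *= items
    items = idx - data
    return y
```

11

Transformed code:
def apply(data):
    out = []
    for y in data:
        if data > 10:
            out.append(idx + 4)
    if items == items == 16:
        idx = idx % data
    items = data
    record(items)
    print(data)
    idx = idx * items
    items = idx - data
    return y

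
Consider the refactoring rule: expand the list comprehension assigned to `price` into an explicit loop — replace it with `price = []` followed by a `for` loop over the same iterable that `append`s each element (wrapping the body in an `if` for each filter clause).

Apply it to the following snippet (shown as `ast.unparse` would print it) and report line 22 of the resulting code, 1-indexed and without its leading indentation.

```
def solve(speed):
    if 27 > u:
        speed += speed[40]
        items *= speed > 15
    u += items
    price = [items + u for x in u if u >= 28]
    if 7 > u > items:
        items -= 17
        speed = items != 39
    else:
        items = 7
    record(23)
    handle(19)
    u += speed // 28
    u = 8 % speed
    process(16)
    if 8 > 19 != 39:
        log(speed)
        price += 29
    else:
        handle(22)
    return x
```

Transformed code:
def solve(speed):
    if 27 > u:
        speed += speed[40]
        items *= speed > 15
    u += items
    price = []
    for x in u:
        if u >= 28:
            price.append(items + u)
    if 7 > u > items:
        items -= 17
        speed = items != 39
    else:
        items = 7
    record(23)
    handle(19)
    u += speed // 28
    u = 8 % speed
    process(16)
    if 8 > 19 != 39:
        log(speed)
        price += 29
    else:
        handle(22)
    return x

price += 29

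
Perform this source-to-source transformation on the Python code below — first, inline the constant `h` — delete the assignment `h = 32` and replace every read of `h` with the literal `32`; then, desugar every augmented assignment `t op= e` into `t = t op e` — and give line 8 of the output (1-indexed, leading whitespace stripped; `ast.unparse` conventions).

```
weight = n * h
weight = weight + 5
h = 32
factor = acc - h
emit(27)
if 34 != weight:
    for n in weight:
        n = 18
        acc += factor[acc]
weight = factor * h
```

acc = acc + factor[acc]

Transformed code:
weight = n * 32
weight = weight + 5
factor = acc - 32
emit(27)
if 34 != weight:
    for n in weight:
        n = 18
        acc = acc + factor[acc]
weight = factor * 32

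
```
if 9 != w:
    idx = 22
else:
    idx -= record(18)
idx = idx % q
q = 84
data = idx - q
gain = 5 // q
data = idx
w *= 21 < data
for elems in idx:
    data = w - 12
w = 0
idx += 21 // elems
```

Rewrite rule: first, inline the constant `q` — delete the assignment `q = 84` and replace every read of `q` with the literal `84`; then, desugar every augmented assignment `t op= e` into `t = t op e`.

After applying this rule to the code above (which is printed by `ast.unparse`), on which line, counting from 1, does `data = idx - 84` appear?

Transformed code:
if 9 != w:
    idx = 22
else:
    idx = idx - record(18)
idx = idx % 84
data = idx - 84
gain = 5 // 84
data = idx
w = w * (21 < data)
for elems in idx:
    data = w - 12
w = 0
idx = idx + 21 // elems

6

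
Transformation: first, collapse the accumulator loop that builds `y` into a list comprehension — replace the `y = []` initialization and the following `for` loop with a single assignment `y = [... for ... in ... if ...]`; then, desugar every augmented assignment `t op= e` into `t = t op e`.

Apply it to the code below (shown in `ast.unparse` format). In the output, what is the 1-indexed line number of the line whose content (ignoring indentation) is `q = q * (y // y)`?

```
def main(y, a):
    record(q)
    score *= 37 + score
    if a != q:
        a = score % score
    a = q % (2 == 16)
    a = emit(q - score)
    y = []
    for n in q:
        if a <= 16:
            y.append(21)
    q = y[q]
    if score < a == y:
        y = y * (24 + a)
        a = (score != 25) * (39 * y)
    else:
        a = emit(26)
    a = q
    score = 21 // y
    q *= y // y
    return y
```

Transformed code:
def main(y, a):
    record(q)
    score = score * (37 + score)
    if a != q:
        a = score % score
    a = q % (2 == 16)
    a = emit(q - score)
    y = [21 for n in q if a <= 16]
    q = y[q]
    if score < a == y:
        y = y * (24 + a)
        a = (score != 25) * (39 * y)
    else:
        a = emit(26)
    a = q
    score = 21 // y
    q = q * (y // y)
    return y

17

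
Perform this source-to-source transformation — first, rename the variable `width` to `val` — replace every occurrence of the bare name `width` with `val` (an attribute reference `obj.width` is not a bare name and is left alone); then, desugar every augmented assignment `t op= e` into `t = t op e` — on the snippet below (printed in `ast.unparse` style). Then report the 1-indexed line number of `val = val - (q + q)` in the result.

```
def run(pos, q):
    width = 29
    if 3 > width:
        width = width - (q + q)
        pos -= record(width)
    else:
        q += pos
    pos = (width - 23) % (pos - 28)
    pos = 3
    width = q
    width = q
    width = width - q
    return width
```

4

Transformed code:
def run(pos, q):
    val = 29
    if 3 > val:
        val = val - (q + q)
        pos = pos - record(val)
    else:
        q = q + pos
    pos = (val - 23) % (pos - 28)
    pos = 3
    val = q
    val = q
    val = val - q
    return val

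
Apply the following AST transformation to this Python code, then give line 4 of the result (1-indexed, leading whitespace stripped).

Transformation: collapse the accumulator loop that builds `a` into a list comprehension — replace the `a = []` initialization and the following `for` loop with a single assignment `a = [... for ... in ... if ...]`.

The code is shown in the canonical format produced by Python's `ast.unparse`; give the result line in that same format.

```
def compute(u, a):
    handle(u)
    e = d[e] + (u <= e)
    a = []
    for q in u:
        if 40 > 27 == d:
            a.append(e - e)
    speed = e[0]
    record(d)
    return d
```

a = [e - e for q in u if 40 > 27 == d]

Transformed code:
def compute(u, a):
    handle(u)
    e = d[e] + (u <= e)
    a = [e - e for q in u if 40 > 27 == d]
    speed = e[0]
    record(d)
    return d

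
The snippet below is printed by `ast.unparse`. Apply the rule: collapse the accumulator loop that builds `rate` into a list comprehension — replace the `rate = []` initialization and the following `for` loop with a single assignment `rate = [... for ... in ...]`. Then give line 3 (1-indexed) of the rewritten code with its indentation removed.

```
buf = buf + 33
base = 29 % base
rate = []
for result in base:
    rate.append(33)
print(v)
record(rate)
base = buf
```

rate = [33 for result in base]

Transformed code:
buf = buf + 33
base = 29 % base
rate = [33 for result in base]
print(v)
record(rate)
base = buf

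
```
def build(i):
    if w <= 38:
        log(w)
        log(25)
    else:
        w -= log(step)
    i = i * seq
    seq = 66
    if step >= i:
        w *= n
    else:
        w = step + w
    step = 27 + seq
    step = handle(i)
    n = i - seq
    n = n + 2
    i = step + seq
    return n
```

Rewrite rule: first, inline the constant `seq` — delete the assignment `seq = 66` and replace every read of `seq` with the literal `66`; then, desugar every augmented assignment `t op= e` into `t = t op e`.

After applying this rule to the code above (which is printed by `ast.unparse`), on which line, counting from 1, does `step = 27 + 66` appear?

12

Transformed code:
def build(i):
    if w <= 38:
        log(w)
        log(25)
    else:
        w = w - log(step)
    i = i * 66
    if step >= i:
        w = w * n
    else:
        w = step + w
    step = 27 + 66
    step = handle(i)
    n = i - 66
    n = n + 2
    i = step + 66
    return n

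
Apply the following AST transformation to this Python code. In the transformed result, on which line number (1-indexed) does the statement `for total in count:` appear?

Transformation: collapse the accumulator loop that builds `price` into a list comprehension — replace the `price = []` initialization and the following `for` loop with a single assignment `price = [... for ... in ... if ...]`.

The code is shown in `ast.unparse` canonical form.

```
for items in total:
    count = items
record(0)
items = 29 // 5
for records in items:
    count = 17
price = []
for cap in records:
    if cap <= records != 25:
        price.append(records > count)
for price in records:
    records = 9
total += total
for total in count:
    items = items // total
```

Transformed code:
for items in total:
    count = items
record(0)
items = 29 // 5
for records in items:
    count = 17
price = [records > count for cap in records if cap <= records != 25]
for price in records:
    records = 9
total += total
for total in count:
    items = items // total

11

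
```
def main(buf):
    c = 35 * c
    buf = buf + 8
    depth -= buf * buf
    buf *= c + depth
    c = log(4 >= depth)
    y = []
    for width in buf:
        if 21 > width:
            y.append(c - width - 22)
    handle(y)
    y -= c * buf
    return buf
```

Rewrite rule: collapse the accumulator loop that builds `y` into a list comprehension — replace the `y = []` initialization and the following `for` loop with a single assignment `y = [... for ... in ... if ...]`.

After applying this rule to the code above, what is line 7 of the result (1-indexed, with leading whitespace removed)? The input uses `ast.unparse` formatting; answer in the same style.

Transformed code:
def main(buf):
    c = 35 * c
    buf = buf + 8
    depth -= buf * buf
    buf *= c + depth
    c = log(4 >= depth)
    y = [c - width - 22 for width in buf if 21 > width]
    handle(y)
    y -= c * buf
    return buf

y = [c - width - 22 for width in buf if 21 > width]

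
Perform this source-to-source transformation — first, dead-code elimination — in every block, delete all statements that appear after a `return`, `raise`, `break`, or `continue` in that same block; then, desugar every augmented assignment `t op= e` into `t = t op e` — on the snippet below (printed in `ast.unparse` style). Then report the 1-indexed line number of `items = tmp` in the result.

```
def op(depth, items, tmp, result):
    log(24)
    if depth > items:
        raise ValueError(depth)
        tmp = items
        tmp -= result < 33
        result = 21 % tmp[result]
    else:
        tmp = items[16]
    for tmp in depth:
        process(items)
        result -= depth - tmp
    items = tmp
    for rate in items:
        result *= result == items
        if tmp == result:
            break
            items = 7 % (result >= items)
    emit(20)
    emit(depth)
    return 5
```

10

Transformed code:
def op(depth, items, tmp, result):
    log(24)
    if depth > items:
        raise ValueError(depth)
    else:
        tmp = items[16]
    for tmp in depth:
        process(items)
        result = result - (depth - tmp)
    items = tmp
    for rate in items:
        result = result * (result == items)
        if tmp == result:
            break
    emit(20)
    emit(depth)
    return 5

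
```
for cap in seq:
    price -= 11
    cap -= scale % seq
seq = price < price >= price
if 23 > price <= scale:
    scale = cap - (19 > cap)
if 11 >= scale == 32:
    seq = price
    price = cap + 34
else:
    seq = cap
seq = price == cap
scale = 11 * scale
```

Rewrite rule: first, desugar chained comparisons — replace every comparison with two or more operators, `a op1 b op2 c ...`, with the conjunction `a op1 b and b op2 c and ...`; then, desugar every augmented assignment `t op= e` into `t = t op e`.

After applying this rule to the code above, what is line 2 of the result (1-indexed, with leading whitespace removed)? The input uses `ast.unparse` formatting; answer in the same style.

price = price - 11

Transformed code:
for cap in seq:
    price = price - 11
    cap = cap - scale % seq
seq = price < price and price >= price
if 23 > price and price <= scale:
    scale = cap - (19 > cap)
if 11 >= scale and scale == 32:
    seq = price
    price = cap + 34
else:
    seq = cap
seq = price == cap
scale = 11 * scale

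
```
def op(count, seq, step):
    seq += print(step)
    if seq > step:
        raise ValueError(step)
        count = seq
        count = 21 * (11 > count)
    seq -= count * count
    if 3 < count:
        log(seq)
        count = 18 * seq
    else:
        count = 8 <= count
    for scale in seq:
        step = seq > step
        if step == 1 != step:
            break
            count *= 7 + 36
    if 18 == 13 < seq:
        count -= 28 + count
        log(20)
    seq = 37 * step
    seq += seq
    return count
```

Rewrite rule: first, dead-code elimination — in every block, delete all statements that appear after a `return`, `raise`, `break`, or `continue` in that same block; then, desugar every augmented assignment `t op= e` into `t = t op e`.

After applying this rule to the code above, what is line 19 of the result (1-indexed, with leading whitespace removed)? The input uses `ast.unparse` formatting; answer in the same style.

seq = seq + seq

Transformed code:
def op(count, seq, step):
    seq = seq + print(step)
    if seq > step:
        raise ValueError(step)
    seq = seq - count * count
    if 3 < count:
        log(seq)
        count = 18 * seq
    else:
        count = 8 <= count
    for scale in seq:
        step = seq > step
        if step == 1 != step:
            break
    if 18 == 13 < seq:
        count = count - (28 + count)
        log(20)
    seq = 37 * step
    seq = seq + seq
    return count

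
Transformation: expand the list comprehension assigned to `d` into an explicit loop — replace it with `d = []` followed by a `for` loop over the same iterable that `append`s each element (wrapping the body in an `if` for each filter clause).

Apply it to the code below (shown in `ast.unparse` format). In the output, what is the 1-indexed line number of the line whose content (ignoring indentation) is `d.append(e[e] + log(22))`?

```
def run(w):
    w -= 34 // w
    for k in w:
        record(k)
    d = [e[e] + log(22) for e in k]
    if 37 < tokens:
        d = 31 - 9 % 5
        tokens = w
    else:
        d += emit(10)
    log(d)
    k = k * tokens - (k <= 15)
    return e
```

7

Transformed code:
def run(w):
    w -= 34 // w
    for k in w:
        record(k)
    d = []
    for e in k:
        d.append(e[e] + log(22))
    if 37 < tokens:
        d = 31 - 9 % 5
        tokens = w
    else:
        d += emit(10)
    log(d)
    k = k * tokens - (k <= 15)
    return e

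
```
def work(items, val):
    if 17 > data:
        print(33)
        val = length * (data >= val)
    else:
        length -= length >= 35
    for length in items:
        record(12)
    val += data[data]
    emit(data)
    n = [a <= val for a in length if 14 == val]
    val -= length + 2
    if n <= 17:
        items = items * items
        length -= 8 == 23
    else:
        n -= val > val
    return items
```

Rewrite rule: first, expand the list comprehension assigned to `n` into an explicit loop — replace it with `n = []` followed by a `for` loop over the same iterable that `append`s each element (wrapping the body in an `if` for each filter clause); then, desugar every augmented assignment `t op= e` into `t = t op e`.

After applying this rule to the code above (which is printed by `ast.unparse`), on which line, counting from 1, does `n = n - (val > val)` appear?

Transformed code:
def work(items, val):
    if 17 > data:
        print(33)
        val = length * (data >= val)
    else:
        length = length - (length >= 35)
    for length in items:
        record(12)
    val = val + data[data]
    emit(data)
    n = []
    for a in length:
        if 14 == val:
            n.append(a <= val)
    val = val - (length + 2)
    if n <= 17:
        items = items * items
        length = length - (8 == 23)
    else:
        n = n - (val > val)
    return items

20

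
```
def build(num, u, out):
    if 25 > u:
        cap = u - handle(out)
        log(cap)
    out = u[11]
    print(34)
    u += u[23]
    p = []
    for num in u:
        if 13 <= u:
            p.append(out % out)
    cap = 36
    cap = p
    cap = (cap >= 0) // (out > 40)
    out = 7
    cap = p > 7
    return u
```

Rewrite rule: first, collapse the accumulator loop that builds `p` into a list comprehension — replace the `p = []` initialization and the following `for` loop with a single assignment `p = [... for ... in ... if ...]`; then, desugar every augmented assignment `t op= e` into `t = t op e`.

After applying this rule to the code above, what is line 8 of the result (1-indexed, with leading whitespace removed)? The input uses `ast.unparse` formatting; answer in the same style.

p = [out % out for num in u if 13 <= u]

Transformed code:
def build(num, u, out):
    if 25 > u:
        cap = u - handle(out)
        log(cap)
    out = u[11]
    print(34)
    u = u + u[23]
    p = [out % out for num in u if 13 <= u]
    cap = 36
    cap = p
    cap = (cap >= 0) // (out > 40)
    out = 7
    cap = p > 7
    return u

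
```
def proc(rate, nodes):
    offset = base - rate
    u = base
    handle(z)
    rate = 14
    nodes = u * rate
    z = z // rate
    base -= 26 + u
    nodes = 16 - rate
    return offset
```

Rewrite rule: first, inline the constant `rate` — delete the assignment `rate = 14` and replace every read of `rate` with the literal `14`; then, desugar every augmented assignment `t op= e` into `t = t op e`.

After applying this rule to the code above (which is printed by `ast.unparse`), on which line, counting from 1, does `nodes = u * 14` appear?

Transformed code:
def proc(rate, nodes):
    offset = base - 14
    u = base
    handle(z)
    nodes = u * 14
    z = z // 14
    base = base - (26 + u)
    nodes = 16 - 14
    return offset

5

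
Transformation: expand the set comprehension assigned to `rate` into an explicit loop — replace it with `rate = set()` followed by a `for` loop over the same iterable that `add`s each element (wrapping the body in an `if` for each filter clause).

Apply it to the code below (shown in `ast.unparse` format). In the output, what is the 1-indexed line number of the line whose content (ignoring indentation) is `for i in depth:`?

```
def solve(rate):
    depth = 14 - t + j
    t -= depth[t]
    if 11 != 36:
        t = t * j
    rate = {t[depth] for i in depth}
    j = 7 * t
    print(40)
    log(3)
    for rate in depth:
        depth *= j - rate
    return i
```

7

Transformed code:
def solve(rate):
    depth = 14 - t + j
    t -= depth[t]
    if 11 != 36:
        t = t * j
    rate = set()
    for i in depth:
        rate.add(t[depth])
    j = 7 * t
    print(40)
    log(3)
    for rate in depth:
        depth *= j - rate
    return i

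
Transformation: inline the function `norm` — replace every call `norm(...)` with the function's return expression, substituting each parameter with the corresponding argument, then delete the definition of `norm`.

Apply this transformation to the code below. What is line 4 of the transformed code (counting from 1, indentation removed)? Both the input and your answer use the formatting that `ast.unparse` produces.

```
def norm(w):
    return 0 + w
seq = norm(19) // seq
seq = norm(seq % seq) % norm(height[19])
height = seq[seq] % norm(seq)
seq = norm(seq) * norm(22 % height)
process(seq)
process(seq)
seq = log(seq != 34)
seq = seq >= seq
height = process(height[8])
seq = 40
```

Transformed code:
seq = (0 + 19) // seq
seq = (0 + seq % seq) % (0 + height[19])
height = seq[seq] % (0 + seq)
seq = (0 + seq) * (0 + 22 % height)
process(seq)
process(seq)
seq = log(seq != 34)
seq = seq >= seq
height = process(height[8])
seq = 40

seq = (0 + seq) * (0 + 22 % height)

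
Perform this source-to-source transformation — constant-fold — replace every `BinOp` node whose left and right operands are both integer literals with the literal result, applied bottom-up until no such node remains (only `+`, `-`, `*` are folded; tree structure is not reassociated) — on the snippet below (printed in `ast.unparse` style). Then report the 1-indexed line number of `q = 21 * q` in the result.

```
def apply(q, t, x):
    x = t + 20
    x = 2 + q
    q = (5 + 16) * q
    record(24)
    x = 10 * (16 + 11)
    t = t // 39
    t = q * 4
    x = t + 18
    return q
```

4

Transformed code:
def apply(q, t, x):
    x = t + 20
    x = 2 + q
    q = 21 * q
    record(24)
    x = 270
    t = t // 39
    t = q * 4
    x = t + 18
    return q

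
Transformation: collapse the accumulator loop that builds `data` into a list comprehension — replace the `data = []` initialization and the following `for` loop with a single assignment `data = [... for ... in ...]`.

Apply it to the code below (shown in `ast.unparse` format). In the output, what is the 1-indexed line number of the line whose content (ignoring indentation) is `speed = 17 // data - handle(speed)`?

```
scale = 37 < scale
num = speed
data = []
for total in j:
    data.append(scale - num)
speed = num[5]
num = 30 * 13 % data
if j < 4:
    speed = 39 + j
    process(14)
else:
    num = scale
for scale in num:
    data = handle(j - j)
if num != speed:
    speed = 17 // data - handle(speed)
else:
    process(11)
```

Transformed code:
scale = 37 < scale
num = speed
data = [scale - num for total in j]
speed = num[5]
num = 30 * 13 % data
if j < 4:
    speed = 39 + j
    process(14)
else:
    num = scale
for scale in num:
    data = handle(j - j)
if num != speed:
    speed = 17 // data - handle(speed)
else:
    process(11)

14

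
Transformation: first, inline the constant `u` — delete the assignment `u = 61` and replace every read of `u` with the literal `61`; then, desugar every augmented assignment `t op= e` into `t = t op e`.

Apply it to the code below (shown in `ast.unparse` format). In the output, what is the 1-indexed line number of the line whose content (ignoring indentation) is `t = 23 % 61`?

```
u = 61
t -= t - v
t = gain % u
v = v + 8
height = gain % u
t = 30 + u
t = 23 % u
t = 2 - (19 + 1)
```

Transformed code:
t = t - (t - v)
t = gain % 61
v = v + 8
height = gain % 61
t = 30 + 61
t = 23 % 61
t = 2 - (19 + 1)

6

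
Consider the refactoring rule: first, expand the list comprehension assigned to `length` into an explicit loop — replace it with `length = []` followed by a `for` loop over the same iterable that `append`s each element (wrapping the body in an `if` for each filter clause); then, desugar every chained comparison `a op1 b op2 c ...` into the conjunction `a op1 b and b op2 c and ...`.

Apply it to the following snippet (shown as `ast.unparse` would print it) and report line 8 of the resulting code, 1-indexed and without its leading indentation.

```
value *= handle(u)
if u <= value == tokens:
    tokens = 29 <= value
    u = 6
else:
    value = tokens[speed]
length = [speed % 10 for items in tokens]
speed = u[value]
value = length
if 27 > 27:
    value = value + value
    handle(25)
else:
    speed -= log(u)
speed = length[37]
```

for items in tokens:

Transformed code:
value *= handle(u)
if u <= value and value == tokens:
    tokens = 29 <= value
    u = 6
else:
    value = tokens[speed]
length = []
for items in tokens:
    length.append(speed % 10)
speed = u[value]
value = length
if 27 > 27:
    value = value + value
    handle(25)
else:
    speed -= log(u)
speed = length[37]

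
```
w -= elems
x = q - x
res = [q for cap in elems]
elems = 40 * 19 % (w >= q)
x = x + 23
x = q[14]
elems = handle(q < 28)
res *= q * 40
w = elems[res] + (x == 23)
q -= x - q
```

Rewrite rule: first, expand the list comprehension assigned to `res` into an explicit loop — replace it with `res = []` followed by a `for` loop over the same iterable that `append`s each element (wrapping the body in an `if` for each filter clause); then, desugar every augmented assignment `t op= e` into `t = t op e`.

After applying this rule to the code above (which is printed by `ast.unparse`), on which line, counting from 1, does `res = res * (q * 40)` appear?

10

Transformed code:
w = w - elems
x = q - x
res = []
for cap in elems:
    res.append(q)
elems = 40 * 19 % (w >= q)
x = x + 23
x = q[14]
elems = handle(q < 28)
res = res * (q * 40)
w = elems[res] + (x == 23)
q = q - (x - q)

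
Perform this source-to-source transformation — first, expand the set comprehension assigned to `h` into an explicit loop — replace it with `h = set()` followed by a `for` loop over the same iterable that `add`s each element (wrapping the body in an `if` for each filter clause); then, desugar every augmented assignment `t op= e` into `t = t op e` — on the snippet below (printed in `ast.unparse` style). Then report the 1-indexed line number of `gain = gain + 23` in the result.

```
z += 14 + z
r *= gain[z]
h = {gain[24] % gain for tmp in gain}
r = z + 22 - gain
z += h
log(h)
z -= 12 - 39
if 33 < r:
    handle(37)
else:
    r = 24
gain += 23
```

Transformed code:
z = z + (14 + z)
r = r * gain[z]
h = set()
for tmp in gain:
    h.add(gain[24] % gain)
r = z + 22 - gain
z = z + h
log(h)
z = z - (12 - 39)
if 33 < r:
    handle(37)
else:
    r = 24
gain = gain + 23

14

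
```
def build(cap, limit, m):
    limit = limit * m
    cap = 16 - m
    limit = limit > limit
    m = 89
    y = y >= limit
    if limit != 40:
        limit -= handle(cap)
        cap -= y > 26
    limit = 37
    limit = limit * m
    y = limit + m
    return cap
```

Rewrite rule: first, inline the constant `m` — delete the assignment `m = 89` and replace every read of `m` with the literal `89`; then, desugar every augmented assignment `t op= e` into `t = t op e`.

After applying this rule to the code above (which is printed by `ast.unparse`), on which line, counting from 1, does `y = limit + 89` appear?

Transformed code:
def build(cap, limit, m):
    limit = limit * 89
    cap = 16 - 89
    limit = limit > limit
    y = y >= limit
    if limit != 40:
        limit = limit - handle(cap)
        cap = cap - (y > 26)
    limit = 37
    limit = limit * 89
    y = limit + 89
    return cap

11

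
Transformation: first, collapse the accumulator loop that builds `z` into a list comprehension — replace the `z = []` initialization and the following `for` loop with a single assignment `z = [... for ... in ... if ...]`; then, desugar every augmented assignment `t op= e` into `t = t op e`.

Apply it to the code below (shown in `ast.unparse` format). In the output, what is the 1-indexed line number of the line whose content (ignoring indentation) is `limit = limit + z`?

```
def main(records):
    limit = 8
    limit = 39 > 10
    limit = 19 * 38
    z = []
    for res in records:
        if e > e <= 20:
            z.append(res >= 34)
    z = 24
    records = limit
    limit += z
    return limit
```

Transformed code:
def main(records):
    limit = 8
    limit = 39 > 10
    limit = 19 * 38
    z = [res >= 34 for res in records if e > e <= 20]
    z = 24
    records = limit
    limit = limit + z
    return limit

8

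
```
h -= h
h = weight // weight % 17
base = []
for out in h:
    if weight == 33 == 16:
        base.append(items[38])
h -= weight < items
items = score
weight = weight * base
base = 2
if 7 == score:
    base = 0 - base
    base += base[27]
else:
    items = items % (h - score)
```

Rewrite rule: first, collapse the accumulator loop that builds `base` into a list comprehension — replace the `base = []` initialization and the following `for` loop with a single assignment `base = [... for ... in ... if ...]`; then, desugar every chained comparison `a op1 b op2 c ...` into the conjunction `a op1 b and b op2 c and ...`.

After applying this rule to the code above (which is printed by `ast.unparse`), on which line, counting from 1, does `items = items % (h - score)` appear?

12

Transformed code:
h -= h
h = weight // weight % 17
base = [items[38] for out in h if weight == 33 and 33 == 16]
h -= weight < items
items = score
weight = weight * base
base = 2
if 7 == score:
    base = 0 - base
    base += base[27]
else:
    items = items % (h - score)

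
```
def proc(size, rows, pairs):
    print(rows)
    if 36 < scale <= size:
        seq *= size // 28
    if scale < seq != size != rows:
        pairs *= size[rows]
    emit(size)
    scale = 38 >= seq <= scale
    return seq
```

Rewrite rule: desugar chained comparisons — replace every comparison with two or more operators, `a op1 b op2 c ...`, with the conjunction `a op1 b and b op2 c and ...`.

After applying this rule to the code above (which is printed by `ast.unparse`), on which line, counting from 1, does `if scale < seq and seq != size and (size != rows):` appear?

Transformed code:
def proc(size, rows, pairs):
    print(rows)
    if 36 < scale and scale <= size:
        seq *= size // 28
    if scale < seq and seq != size and (size != rows):
        pairs *= size[rows]
    emit(size)
    scale = 38 >= seq and seq <= scale
    return seq

5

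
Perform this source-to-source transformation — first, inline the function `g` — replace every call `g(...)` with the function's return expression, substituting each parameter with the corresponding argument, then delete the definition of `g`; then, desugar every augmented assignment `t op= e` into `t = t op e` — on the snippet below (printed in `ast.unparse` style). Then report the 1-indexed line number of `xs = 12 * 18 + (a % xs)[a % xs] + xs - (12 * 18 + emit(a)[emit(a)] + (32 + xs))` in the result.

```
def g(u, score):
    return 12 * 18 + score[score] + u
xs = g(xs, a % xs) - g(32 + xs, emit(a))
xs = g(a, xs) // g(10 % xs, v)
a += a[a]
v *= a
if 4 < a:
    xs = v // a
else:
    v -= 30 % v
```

Transformed code:
xs = 12 * 18 + (a % xs)[a % xs] + xs - (12 * 18 + emit(a)[emit(a)] + (32 + xs))
xs = (12 * 18 + xs[xs] + a) // (12 * 18 + v[v] + 10 % xs)
a = a + a[a]
v = v * a
if 4 < a:
    xs = v // a
else:
    v = v - 30 % v

1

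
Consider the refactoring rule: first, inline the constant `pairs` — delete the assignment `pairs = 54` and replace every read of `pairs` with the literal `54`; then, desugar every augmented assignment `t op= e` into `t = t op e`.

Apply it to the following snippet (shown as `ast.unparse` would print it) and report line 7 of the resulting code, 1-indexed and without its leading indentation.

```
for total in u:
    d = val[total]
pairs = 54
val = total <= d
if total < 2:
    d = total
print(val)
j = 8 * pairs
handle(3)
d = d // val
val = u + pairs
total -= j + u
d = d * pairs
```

Transformed code:
for total in u:
    d = val[total]
val = total <= d
if total < 2:
    d = total
print(val)
j = 8 * 54
handle(3)
d = d // val
val = u + 54
total = total - (j + u)
d = d * 54

j = 8 * 54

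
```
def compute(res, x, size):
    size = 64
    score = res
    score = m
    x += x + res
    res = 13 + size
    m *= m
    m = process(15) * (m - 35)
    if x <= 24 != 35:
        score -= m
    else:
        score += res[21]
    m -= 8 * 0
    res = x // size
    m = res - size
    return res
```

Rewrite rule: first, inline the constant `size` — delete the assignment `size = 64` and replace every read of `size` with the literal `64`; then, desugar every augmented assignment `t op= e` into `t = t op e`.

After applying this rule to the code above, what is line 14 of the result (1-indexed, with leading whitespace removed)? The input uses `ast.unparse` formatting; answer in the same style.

m = res - 64

Transformed code:
def compute(res, x, size):
    score = res
    score = m
    x = x + (x + res)
    res = 13 + 64
    m = m * m
    m = process(15) * (m - 35)
    if x <= 24 != 35:
        score = score - m
    else:
        score = score + res[21]
    m = m - 8 * 0
    res = x // 64
    m = res - 64
    return res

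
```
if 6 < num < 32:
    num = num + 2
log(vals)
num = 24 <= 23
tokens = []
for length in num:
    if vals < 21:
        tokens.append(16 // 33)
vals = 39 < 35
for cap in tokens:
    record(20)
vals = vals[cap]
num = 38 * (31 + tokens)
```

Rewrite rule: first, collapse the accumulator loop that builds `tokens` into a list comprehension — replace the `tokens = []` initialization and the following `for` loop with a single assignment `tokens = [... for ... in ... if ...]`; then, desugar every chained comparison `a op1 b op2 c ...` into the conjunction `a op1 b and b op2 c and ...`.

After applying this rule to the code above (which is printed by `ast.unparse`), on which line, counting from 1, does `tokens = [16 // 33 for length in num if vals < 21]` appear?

Transformed code:
if 6 < num and num < 32:
    num = num + 2
log(vals)
num = 24 <= 23
tokens = [16 // 33 for length in num if vals < 21]
vals = 39 < 35
for cap in tokens:
    record(20)
vals = vals[cap]
num = 38 * (31 + tokens)

5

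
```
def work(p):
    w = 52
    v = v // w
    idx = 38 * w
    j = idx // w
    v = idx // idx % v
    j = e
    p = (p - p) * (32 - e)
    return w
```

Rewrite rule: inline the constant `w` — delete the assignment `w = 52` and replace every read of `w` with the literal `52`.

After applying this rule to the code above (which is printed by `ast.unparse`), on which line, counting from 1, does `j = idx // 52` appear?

4

Transformed code:
def work(p):
    v = v // 52
    idx = 38 * 52
    j = idx // 52
    v = idx // idx % v
    j = e
    p = (p - p) * (32 - e)
    return 52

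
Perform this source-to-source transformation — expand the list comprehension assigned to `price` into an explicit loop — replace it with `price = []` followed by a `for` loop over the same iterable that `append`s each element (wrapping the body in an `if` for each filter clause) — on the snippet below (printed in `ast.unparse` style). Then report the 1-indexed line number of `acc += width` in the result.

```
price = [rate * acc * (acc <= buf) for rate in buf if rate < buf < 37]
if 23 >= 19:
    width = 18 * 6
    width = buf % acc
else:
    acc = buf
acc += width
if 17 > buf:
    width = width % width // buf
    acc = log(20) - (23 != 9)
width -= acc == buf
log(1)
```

10

Transformed code:
price = []
for rate in buf:
    if rate < buf < 37:
        price.append(rate * acc * (acc <= buf))
if 23 >= 19:
    width = 18 * 6
    width = buf % acc
else:
    acc = buf
acc += width
if 17 > buf:
    width = width % width // buf
    acc = log(20) - (23 != 9)
width -= acc == buf
log(1)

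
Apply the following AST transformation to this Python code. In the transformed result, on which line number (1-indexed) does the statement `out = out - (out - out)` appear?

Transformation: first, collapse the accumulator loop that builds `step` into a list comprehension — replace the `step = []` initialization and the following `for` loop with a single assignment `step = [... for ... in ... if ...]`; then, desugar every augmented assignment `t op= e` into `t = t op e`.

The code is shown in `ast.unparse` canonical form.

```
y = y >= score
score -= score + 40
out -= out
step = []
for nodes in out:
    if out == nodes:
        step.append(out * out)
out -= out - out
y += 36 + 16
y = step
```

5

Transformed code:
y = y >= score
score = score - (score + 40)
out = out - out
step = [out * out for nodes in out if out == nodes]
out = out - (out - out)
y = y + (36 + 16)
y = step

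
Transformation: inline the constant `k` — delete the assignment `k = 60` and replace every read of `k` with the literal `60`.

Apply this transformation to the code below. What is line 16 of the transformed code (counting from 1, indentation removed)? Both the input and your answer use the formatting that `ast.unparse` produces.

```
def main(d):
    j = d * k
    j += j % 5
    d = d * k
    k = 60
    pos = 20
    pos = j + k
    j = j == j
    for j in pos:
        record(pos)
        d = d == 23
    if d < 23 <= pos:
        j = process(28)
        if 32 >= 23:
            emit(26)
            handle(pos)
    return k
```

return 60

Transformed code:
def main(d):
    j = d * 60
    j += j % 5
    d = d * 60
    pos = 20
    pos = j + 60
    j = j == j
    for j in pos:
        record(pos)
        d = d == 23
    if d < 23 <= pos:
        j = process(28)
        if 32 >= 23:
            emit(26)
            handle(pos)
    return 60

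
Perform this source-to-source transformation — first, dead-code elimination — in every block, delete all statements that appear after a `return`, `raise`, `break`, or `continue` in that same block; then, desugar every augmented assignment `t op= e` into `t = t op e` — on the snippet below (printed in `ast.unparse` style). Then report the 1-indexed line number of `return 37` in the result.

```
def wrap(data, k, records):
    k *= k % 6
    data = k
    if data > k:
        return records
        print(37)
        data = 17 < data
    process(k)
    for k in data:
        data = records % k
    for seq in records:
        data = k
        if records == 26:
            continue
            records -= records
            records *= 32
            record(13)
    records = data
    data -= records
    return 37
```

15

Transformed code:
def wrap(data, k, records):
    k = k * (k % 6)
    data = k
    if data > k:
        return records
    process(k)
    for k in data:
        data = records % k
    for seq in records:
        data = k
        if records == 26:
            continue
    records = data
    data = data - records
    return 37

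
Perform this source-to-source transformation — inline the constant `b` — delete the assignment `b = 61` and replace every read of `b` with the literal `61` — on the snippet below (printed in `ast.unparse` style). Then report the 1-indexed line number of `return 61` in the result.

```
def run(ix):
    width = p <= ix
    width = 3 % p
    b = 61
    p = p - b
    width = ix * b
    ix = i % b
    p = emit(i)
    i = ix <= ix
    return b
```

Transformed code:
def run(ix):
    width = p <= ix
    width = 3 % p
    p = p - 61
    width = ix * 61
    ix = i % 61
    p = emit(i)
    i = ix <= ix
    return 61

9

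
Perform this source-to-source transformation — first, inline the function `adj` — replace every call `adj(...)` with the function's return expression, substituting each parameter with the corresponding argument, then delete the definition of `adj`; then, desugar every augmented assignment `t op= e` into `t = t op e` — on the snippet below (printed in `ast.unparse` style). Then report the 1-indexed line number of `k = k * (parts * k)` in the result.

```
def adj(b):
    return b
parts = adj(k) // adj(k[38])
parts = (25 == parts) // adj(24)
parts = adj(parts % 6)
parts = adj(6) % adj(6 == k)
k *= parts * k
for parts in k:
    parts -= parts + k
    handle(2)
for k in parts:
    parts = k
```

Transformed code:
parts = k // k[38]
parts = (25 == parts) // 24
parts = parts % 6
parts = 6 % (6 == k)
k = k * (parts * k)
for parts in k:
    parts = parts - (parts + k)
    handle(2)
for k in parts:
    parts = k

5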